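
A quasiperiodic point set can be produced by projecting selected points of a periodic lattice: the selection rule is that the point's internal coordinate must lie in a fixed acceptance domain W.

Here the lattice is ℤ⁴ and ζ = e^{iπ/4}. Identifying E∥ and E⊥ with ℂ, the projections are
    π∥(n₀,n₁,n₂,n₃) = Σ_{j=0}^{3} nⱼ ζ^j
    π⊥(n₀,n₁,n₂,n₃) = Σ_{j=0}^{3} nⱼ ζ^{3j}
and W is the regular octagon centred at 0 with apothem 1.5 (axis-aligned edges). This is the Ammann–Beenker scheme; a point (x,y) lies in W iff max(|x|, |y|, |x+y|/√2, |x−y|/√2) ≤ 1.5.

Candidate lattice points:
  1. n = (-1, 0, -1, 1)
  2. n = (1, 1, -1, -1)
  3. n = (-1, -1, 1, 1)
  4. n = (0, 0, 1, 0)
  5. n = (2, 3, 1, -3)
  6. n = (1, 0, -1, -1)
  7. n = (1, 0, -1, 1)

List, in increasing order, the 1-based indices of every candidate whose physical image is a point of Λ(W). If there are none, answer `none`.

2, 3, 4, 6

With ζ = e^{iπ/4} the internal vectors are ζ^0,ζ^3,ζ^6,ζ^9.
#1 (-1, 0, -1, 1): internal (-0.292893, 1.707107); octagon support 1.707107 vs apothem 1.5 → ∉ W
#2 (1, 1, -1, -1): internal (-0.414214, 1.000000); octagon support 1.000000 vs apothem 1.5 → ∈ W
#3 (-1, -1, 1, 1): internal (0.414214, -1.000000); octagon support 1.000000 vs apothem 1.5 → ∈ W
#4 (0, 0, 1, 0): internal (0.000000, -1.000000); octagon support 1.000000 vs apothem 1.5 → ∈ W
#5 (2, 3, 1, -3): internal (-2.242641, -1.000000); octagon support 2.292893 vs apothem 1.5 → ∉ W
#6 (1, 0, -1, -1): internal (0.292893, 0.292893); octagon support 0.414214 vs apothem 1.5 → ∈ W
#7 (1, 0, -1, 1): internal (1.707107, 1.707107); octagon support 2.414214 vs apothem 1.5 → ∉ W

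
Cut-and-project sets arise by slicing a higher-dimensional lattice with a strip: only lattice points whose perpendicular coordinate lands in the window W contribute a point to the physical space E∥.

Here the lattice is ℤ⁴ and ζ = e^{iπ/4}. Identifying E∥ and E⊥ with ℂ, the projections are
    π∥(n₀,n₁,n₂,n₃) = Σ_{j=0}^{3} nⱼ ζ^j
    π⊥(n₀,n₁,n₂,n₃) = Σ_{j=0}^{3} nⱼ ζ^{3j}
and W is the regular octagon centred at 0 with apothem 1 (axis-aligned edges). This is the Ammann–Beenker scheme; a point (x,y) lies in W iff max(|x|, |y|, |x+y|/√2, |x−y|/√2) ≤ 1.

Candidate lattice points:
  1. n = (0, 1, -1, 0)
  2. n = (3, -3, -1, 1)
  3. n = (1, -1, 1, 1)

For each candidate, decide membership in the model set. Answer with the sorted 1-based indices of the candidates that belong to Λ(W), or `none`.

none

Internal map: ζ^{3j} for j=0..3 gives (1,0), (−√2/2,√2/2), (0,−1), (√2/2,√2/2).
#1 (0, 1, -1, 0): internal (-0.70711, 1.70711); octagon support 1.70711 vs apothem 1 → ∉ W
#2 (3, -3, -1, 1): internal (5.82843, -0.41421); octagon support 5.82843 vs apothem 1 → ∉ W
#3 (1, -1, 1, 1): internal (2.41421, -1.00000); octagon support 2.41421 vs apothem 1 → ∉ W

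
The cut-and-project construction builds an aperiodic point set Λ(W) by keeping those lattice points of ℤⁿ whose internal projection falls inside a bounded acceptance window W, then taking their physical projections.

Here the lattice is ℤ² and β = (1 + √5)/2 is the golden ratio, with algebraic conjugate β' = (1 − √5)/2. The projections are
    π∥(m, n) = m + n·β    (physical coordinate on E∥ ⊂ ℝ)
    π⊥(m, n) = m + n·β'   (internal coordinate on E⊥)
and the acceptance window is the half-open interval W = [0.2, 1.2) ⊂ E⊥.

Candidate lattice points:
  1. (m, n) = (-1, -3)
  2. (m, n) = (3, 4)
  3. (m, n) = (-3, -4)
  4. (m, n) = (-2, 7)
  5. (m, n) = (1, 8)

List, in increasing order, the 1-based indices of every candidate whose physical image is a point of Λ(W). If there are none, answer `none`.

Compute β' = (1−√5)/2 = -0.61803, so π⊥(m,n) = m -0.61803·n.
candidate 1: (m,n)=(-1,-3) → π∥ = -1-3·β ≈ -5.85410, π⊥ = -1-3·β' ≈ 0.85410 ∈ [0.2, 1.2) ⇒ IN Λ
candidate 2: (m,n)=(3,4) → π∥ = 3+4·β ≈ 9.47214, π⊥ = 3+4·β' ≈ 0.52786 ∈ [0.2, 1.2) ⇒ IN Λ
candidate 3: (m,n)=(-3,-4) → π∥ = -3-4·β ≈ -9.47214, π⊥ = -3-4·β' ≈ -0.52786 ∉ [0.2, 1.2) ⇒ out
candidate 4: (m,n)=(-2,7) → π∥ = -2+7·β ≈ 9.32624, π⊥ = -2+7·β' ≈ -6.32624 ∉ [0.2, 1.2) ⇒ out
candidate 5: (m,n)=(1,8) → π∥ = 1+8·β ≈ 13.94427, π⊥ = 1+8·β' ≈ -3.94427 ∉ [0.2, 1.2) ⇒ out

1, 2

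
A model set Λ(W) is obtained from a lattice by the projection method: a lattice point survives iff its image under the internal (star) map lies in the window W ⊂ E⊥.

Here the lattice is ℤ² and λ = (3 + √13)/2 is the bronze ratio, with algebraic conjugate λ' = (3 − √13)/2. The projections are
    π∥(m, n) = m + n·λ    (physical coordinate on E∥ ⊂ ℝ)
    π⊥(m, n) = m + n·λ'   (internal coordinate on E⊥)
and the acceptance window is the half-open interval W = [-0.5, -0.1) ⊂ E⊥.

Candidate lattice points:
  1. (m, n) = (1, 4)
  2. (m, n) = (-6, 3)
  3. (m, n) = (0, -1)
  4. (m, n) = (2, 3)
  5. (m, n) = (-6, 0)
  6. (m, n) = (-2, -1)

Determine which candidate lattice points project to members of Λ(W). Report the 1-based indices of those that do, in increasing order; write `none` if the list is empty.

1

λ' = (3−√13)/2 ≈ -0.302776.
#1 (1,4): internal coord 1 + (4)·λ' = -0.211103; -0.211103 ∈ [-0.5, -0.1) → IN Λ
#2 (-6,3): internal coord -6 + (3)·λ' = -6.908327; -6.908327 ∉ [-0.5, -0.1) → out
#3 (0,-1): internal coord 0 + (-1)·λ' = +0.302776; +0.302776 ∉ [-0.5, -0.1) → out
#4 (2,3): internal coord 2 + (3)·λ' = +1.091673; +1.091673 ∉ [-0.5, -0.1) → out
#5 (-6,0): internal coord -6 + (0)·λ' = -6.000000; -6.000000 ∉ [-0.5, -0.1) → out
#6 (-2,-1): internal coord -2 + (-1)·λ' = -1.697224; -1.697224 ∉ [-0.5, -0.1) → out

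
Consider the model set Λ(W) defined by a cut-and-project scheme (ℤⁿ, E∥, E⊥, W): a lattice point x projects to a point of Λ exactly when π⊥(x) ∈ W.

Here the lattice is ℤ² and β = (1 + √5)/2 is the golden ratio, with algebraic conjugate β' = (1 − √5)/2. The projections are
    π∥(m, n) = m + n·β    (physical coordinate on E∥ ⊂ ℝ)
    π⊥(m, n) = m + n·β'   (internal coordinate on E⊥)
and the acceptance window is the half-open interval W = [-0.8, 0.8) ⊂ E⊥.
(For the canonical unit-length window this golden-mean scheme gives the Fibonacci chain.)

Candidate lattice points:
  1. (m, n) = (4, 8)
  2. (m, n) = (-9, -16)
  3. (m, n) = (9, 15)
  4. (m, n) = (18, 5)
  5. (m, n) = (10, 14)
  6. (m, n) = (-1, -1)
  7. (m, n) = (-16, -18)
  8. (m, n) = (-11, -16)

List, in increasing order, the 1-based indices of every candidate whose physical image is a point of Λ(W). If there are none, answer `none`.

3, 6

Numerically β ≈ 1.61803 and β' = −1/β ≈ -0.61803.
candidate 1: (m,n)=(4,8) → π∥ = 4+8·β ≈ 16.94427, π⊥ = 4+8·β' ≈ -0.94427 ∉ [-0.8, 0.8) ⇒ out
candidate 2: (m,n)=(-9,-16) → π∥ = -9-16·β ≈ -34.88854, π⊥ = -9-16·β' ≈ 0.88854 ∉ [-0.8, 0.8) ⇒ out
candidate 3: (m,n)=(9,15) → π∥ = 9+15·β ≈ 33.27051, π⊥ = 9+15·β' ≈ -0.27051 ∈ [-0.8, 0.8) ⇒ IN Λ
candidate 4: (m,n)=(18,5) → π∥ = 18+5·β ≈ 26.09017, π⊥ = 18+5·β' ≈ 14.90983 ∉ [-0.8, 0.8) ⇒ out
candidate 5: (m,n)=(10,14) → π∥ = 10+14·β ≈ 32.65248, π⊥ = 10+14·β' ≈ 1.34752 ∉ [-0.8, 0.8) ⇒ out
candidate 6: (m,n)=(-1,-1) → π∥ = -1-1·β ≈ -2.61803, π⊥ = -1-1·β' ≈ -0.38197 ∈ [-0.8, 0.8) ⇒ IN Λ
candidate 7: (m,n)=(-16,-18) → π∥ = -16-18·β ≈ -45.12461, π⊥ = -16-18·β' ≈ -4.87539 ∉ [-0.8, 0.8) ⇒ out
candidate 8: (m,n)=(-11,-16) → π∥ = -11-16·β ≈ -36.88854, π⊥ = -11-16·β' ≈ -1.11146 ∉ [-0.8, 0.8) ⇒ out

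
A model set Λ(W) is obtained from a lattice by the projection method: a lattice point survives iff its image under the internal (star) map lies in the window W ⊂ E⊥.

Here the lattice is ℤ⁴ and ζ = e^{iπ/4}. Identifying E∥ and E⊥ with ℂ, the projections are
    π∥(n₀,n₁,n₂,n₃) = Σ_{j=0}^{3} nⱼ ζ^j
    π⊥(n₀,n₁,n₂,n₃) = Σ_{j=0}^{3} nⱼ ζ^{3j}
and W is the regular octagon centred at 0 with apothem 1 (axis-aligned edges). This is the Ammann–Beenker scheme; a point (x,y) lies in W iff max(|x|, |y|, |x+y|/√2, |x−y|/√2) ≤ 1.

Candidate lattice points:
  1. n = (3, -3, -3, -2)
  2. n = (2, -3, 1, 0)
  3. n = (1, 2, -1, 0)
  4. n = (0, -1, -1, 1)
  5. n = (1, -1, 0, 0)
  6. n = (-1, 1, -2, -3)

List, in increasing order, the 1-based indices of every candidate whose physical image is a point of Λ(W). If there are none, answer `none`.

π⊥(n) = n₀ + n₁ζ³ + n₂ζ⁶ + n₃ζ⁹ where ζ = e^{iπ/4}.
candidate 1: n = (3, -3, -3, -2) → π⊥ ≈ (+3.70711, -0.53553); max(|x|,|y|,|x±y|/√2) = 3.70711 > 1 ⇒ ∉ W
candidate 2: n = (2, -3, 1, 0) → π⊥ ≈ (+4.12132, -3.12132); max(|x|,|y|,|x±y|/√2) = 5.12132 > 1 ⇒ ∉ W
candidate 3: n = (1, 2, -1, 0) → π⊥ ≈ (-0.41421, +2.41421); max(|x|,|y|,|x±y|/√2) = 2.41421 > 1 ⇒ ∉ W
candidate 4: n = (0, -1, -1, 1) → π⊥ ≈ (+1.41421, +1.00000); max(|x|,|y|,|x±y|/√2) = 1.70711 > 1 ⇒ ∉ W
candidate 5: n = (1, -1, 0, 0) → π⊥ ≈ (+1.70711, -0.70711); max(|x|,|y|,|x±y|/√2) = 1.70711 > 1 ⇒ ∉ W
candidate 6: n = (-1, 1, -2, -3) → π⊥ ≈ (-3.82843, +0.58579); max(|x|,|y|,|x±y|/√2) = 3.82843 > 1 ⇒ ∉ W

none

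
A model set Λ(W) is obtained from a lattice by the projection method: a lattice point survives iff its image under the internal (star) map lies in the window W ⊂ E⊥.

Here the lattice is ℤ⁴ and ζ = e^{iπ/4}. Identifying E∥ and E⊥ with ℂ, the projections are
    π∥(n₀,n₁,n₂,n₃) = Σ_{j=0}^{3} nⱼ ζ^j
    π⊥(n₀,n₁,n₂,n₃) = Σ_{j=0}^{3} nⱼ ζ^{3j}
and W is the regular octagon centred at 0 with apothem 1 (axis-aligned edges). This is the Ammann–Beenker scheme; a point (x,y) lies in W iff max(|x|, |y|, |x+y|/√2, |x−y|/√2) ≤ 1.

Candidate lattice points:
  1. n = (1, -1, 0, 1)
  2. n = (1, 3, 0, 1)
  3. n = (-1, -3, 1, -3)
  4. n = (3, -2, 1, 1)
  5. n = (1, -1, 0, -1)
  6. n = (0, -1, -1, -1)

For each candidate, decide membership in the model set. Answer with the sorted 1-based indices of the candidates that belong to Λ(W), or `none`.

6

With ζ = e^{iπ/4} the internal vectors are ζ^0,ζ^3,ζ^6,ζ^9.
candidate 1: n = (1, -1, 0, 1) → π⊥ ≈ (+2.4142, +0.0000); max(|x|,|y|,|x±y|/√2) = 2.4142 > 1 ⇒ ∉ W
candidate 2: n = (1, 3, 0, 1) → π⊥ ≈ (-0.4142, +2.8284); max(|x|,|y|,|x±y|/√2) = 2.8284 > 1 ⇒ ∉ W
candidate 3: n = (-1, -3, 1, -3) → π⊥ ≈ (-1.0000, -5.2426); max(|x|,|y|,|x±y|/√2) = 5.2426 > 1 ⇒ ∉ W
candidate 4: n = (3, -2, 1, 1) → π⊥ ≈ (+5.1213, -1.7071); max(|x|,|y|,|x±y|/√2) = 5.1213 > 1 ⇒ ∉ W
candidate 5: n = (1, -1, 0, -1) → π⊥ ≈ (+1.0000, -1.4142); max(|x|,|y|,|x±y|/√2) = 1.7071 > 1 ⇒ ∉ W
candidate 6: n = (0, -1, -1, -1) → π⊥ ≈ (+0.0000, -0.4142); max(|x|,|y|,|x±y|/√2) = 0.4142 ≤ 1 ⇒ ∈ W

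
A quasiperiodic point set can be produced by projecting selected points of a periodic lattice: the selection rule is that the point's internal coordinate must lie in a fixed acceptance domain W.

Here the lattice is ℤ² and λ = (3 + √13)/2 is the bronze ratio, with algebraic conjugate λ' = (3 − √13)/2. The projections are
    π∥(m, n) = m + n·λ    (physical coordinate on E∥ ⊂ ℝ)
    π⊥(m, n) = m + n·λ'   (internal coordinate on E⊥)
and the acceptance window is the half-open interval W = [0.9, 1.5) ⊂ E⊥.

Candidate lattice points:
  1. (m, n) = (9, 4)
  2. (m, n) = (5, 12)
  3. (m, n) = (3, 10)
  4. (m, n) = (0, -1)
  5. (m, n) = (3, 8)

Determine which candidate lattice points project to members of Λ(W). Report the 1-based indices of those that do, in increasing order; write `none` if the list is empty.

Compute λ' = (3−√13)/2 = -0.302776, so π⊥(m,n) = m -0.302776·n.
#1 (9,4): internal coord 9 + (4)·λ' = +7.788897; +7.788897 ∉ [0.9, 1.5) → out
#2 (5,12): internal coord 5 + (12)·λ' = +1.366692; +1.366692 ∈ [0.9, 1.5) → IN Λ
#3 (3,10): internal coord 3 + (10)·λ' = -0.027756; -0.027756 ∉ [0.9, 1.5) → out
#4 (0,-1): internal coord 0 + (-1)·λ' = +0.302776; +0.302776 ∉ [0.9, 1.5) → out
#5 (3,8): internal coord 3 + (8)·λ' = +0.577795; +0.577795 ∉ [0.9, 1.5) → out

2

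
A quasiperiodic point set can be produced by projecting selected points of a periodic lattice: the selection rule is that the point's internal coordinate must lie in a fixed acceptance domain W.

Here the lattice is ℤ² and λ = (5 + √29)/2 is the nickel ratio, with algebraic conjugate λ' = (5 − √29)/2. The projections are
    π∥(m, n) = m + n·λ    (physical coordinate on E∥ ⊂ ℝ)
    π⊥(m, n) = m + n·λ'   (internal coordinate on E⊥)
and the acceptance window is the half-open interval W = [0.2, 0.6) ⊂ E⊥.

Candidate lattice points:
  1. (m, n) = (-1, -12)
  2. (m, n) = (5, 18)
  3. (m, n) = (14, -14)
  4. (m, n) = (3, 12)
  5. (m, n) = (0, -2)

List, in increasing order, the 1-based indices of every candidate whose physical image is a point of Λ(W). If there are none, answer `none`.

5

λ' = (5−√29)/2 ≈ -0.192582.
[1] lift (-1,-12): star map gives 1.310989; window check 0.2 ≤ 1.310989 < 0.6 is false → out
[2] lift (5,18): star map gives 1.533517; window check 0.2 ≤ 1.533517 < 0.6 is false → out
[3] lift (14,-14): star map gives 16.696154; window check 0.2 ≤ 16.696154 < 0.6 is false → out
[4] lift (3,12): star map gives 0.689011; window check 0.2 ≤ 0.689011 < 0.6 is false → out
[5] lift (0,-2): star map gives 0.385165; window check 0.2 ≤ 0.385165 < 0.6 is true → IN Λ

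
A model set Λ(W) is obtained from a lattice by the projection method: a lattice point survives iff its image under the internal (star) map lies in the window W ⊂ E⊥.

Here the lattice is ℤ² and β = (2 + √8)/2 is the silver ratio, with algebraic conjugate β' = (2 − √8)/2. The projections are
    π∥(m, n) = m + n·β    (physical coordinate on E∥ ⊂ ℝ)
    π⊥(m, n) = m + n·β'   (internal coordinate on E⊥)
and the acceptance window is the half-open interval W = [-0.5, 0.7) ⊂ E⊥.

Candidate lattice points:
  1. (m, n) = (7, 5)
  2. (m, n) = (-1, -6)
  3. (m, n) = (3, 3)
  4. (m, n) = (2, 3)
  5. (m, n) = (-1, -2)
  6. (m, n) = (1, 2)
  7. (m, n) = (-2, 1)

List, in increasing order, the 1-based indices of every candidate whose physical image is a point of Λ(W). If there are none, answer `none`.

β' = (2−√8)/2 ≈ -0.41421.
#1 (7,5): internal coord 7 + (5)·β' = +4.92893; +4.92893 ∉ [-0.5, 0.7) → out
#2 (-1,-6): internal coord -1 + (-6)·β' = +1.48528; +1.48528 ∉ [-0.5, 0.7) → out
#3 (3,3): internal coord 3 + (3)·β' = +1.75736; +1.75736 ∉ [-0.5, 0.7) → out
#4 (2,3): internal coord 2 + (3)·β' = +0.75736; +0.75736 ∉ [-0.5, 0.7) → out
#5 (-1,-2): internal coord -1 + (-2)·β' = -0.17157; -0.17157 ∈ [-0.5, 0.7) → IN Λ
#6 (1,2): internal coord 1 + (2)·β' = +0.17157; +0.17157 ∈ [-0.5, 0.7) → IN Λ
#7 (-2,1): internal coord -2 + (1)·β' = -2.41421; -2.41421 ∉ [-0.5, 0.7) → out

5, 6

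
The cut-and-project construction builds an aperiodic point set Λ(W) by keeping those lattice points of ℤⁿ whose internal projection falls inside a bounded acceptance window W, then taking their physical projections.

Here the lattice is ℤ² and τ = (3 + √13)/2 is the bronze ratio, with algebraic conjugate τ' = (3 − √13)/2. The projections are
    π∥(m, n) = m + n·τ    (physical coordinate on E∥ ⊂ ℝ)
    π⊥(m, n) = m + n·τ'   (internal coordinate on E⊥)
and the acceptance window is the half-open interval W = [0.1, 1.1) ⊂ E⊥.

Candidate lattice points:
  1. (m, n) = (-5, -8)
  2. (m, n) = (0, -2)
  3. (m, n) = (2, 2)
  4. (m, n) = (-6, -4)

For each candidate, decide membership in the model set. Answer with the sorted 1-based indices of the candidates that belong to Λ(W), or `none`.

τ' = (3−√13)/2 ≈ -0.3028.
candidate 1: (m,n)=(-5,-8) → π∥ = -5-8·τ ≈ -31.4222, π⊥ = -5-8·τ' ≈ -2.5778 ∉ [0.1, 1.1) ⇒ out
candidate 2: (m,n)=(0,-2) → π∥ = 0-2·τ ≈ -6.6056, π⊥ = 0-2·τ' ≈ 0.6056 ∈ [0.1, 1.1) ⇒ IN Λ
candidate 3: (m,n)=(2,2) → π∥ = 2+2·τ ≈ 8.6056, π⊥ = 2+2·τ' ≈ 1.3944 ∉ [0.1, 1.1) ⇒ out
candidate 4: (m,n)=(-6,-4) → π∥ = -6-4·τ ≈ -19.2111, π⊥ = -6-4·τ' ≈ -4.7889 ∉ [0.1, 1.1) ⇒ out

2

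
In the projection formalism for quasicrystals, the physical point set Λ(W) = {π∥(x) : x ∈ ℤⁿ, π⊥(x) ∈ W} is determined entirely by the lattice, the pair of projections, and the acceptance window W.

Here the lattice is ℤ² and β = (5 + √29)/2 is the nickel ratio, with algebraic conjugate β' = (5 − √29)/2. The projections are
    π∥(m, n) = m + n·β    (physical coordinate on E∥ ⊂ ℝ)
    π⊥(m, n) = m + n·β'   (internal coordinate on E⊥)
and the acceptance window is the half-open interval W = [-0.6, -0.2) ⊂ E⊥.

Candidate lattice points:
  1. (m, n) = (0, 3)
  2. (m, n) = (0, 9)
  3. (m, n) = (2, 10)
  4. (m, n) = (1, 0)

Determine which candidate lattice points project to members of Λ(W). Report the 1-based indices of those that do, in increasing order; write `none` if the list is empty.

Compute β' = (5−√29)/2 = -0.19258, so π⊥(m,n) = m -0.19258·n.
[1] lift (0,3): star map gives -0.57775; window check -0.6 ≤ -0.57775 < -0.2 is true → IN Λ
[2] lift (0,9): star map gives -1.73324; window check -0.6 ≤ -1.73324 < -0.2 is false → out
[3] lift (2,10): star map gives 0.07418; window check -0.6 ≤ 0.07418 < -0.2 is false → out
[4] lift (1,0): star map gives 1.00000; window check -0.6 ≤ 1.00000 < -0.2 is false → out

1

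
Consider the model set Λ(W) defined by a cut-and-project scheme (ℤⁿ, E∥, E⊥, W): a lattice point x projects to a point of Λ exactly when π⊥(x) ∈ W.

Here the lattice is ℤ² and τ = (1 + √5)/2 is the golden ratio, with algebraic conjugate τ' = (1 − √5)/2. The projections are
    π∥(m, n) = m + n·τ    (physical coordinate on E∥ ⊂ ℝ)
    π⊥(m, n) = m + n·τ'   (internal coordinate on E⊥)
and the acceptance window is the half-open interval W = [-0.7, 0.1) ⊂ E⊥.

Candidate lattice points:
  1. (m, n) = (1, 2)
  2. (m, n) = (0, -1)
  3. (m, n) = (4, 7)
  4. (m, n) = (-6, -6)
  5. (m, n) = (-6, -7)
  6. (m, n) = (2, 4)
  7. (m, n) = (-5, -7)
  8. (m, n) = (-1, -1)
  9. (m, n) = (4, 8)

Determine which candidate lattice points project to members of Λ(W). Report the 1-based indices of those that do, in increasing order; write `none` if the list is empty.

τ' = (1−√5)/2 ≈ -0.618034.
#1 (1,2): internal coord 1 + (2)·τ' = -0.236068; -0.236068 ∈ [-0.7, 0.1) → IN Λ
#2 (0,-1): internal coord 0 + (-1)·τ' = +0.618034; +0.618034 ∉ [-0.7, 0.1) → out
#3 (4,7): internal coord 4 + (7)·τ' = -0.326238; -0.326238 ∈ [-0.7, 0.1) → IN Λ
#4 (-6,-6): internal coord -6 + (-6)·τ' = -2.291796; -2.291796 ∉ [-0.7, 0.1) → out
#5 (-6,-7): internal coord -6 + (-7)·τ' = -1.673762; -1.673762 ∉ [-0.7, 0.1) → out
#6 (2,4): internal coord 2 + (4)·τ' = -0.472136; -0.472136 ∈ [-0.7, 0.1) → IN Λ
#7 (-5,-7): internal coord -5 + (-7)·τ' = -0.673762; -0.673762 ∈ [-0.7, 0.1) → IN Λ
#8 (-1,-1): internal coord -1 + (-1)·τ' = -0.381966; -0.381966 ∈ [-0.7, 0.1) → IN Λ
#9 (4,8): internal coord 4 + (8)·τ' = -0.944272; -0.944272 ∉ [-0.7, 0.1) → out

1, 3, 6, 7, 8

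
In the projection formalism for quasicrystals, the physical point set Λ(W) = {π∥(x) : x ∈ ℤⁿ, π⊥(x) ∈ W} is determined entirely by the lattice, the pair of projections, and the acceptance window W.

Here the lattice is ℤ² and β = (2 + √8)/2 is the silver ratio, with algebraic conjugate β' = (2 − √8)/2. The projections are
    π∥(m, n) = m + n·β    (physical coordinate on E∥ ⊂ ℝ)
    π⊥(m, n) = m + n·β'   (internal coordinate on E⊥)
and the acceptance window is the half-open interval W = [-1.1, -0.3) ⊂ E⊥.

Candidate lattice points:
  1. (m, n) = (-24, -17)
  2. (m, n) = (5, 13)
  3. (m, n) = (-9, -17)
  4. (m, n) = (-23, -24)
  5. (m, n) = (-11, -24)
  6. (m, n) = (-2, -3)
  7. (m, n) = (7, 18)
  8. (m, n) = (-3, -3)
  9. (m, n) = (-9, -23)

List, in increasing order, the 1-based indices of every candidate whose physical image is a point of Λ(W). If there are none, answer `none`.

β' = (2−√8)/2 ≈ -0.41421.
#1 (-24,-17): internal coord -24 + (-17)·β' = -16.95837; -16.95837 ∉ [-1.1, -0.3) → out
#2 (5,13): internal coord 5 + (13)·β' = -0.38478; -0.38478 ∈ [-1.1, -0.3) → IN Λ
#3 (-9,-17): internal coord -9 + (-17)·β' = -1.95837; -1.95837 ∉ [-1.1, -0.3) → out
#4 (-23,-24): internal coord -23 + (-24)·β' = -13.05887; -13.05887 ∉ [-1.1, -0.3) → out
#5 (-11,-24): internal coord -11 + (-24)·β' = -1.05887; -1.05887 ∈ [-1.1, -0.3) → IN Λ
#6 (-2,-3): internal coord -2 + (-3)·β' = -0.75736; -0.75736 ∈ [-1.1, -0.3) → IN Λ
#7 (7,18): internal coord 7 + (18)·β' = -0.45584; -0.45584 ∈ [-1.1, -0.3) → IN Λ
#8 (-3,-3): internal coord -3 + (-3)·β' = -1.75736; -1.75736 ∉ [-1.1, -0.3) → out
#9 (-9,-23): internal coord -9 + (-23)·β' = +0.52691; +0.52691 ∉ [-1.1, -0.3) → out

2, 5, 6, 7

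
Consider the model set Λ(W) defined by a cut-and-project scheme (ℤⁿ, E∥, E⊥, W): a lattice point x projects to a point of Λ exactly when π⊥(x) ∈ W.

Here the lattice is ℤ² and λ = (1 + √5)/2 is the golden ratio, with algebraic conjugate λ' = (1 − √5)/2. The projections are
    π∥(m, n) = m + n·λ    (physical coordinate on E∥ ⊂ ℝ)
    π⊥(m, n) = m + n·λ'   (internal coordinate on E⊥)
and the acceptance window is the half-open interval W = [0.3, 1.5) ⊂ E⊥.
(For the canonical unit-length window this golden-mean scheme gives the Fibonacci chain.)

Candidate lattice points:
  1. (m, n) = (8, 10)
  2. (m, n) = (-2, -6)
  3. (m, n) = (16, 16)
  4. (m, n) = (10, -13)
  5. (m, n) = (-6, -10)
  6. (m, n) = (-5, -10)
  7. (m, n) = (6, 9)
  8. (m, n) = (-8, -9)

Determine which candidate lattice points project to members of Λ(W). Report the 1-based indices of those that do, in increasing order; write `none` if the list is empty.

6, 7

λ' = (1−√5)/2 ≈ -0.61803.
[1] lift (8,10): star map gives 1.81966; window check 0.3 ≤ 1.81966 < 1.5 is false → out
[2] lift (-2,-6): star map gives 1.70820; window check 0.3 ≤ 1.70820 < 1.5 is false → out
[3] lift (16,16): star map gives 6.11146; window check 0.3 ≤ 6.11146 < 1.5 is false → out
[4] lift (10,-13): star map gives 18.03444; window check 0.3 ≤ 18.03444 < 1.5 is false → out
[5] lift (-6,-10): star map gives 0.18034; window check 0.3 ≤ 0.18034 < 1.5 is false → out
[6] lift (-5,-10): star map gives 1.18034; window check 0.3 ≤ 1.18034 < 1.5 is true → IN Λ
[7] lift (6,9): star map gives 0.43769; window check 0.3 ≤ 0.43769 < 1.5 is true → IN Λ
[8] lift (-8,-9): star map gives -2.43769; window check 0.3 ≤ -2.43769 < 1.5 is false → out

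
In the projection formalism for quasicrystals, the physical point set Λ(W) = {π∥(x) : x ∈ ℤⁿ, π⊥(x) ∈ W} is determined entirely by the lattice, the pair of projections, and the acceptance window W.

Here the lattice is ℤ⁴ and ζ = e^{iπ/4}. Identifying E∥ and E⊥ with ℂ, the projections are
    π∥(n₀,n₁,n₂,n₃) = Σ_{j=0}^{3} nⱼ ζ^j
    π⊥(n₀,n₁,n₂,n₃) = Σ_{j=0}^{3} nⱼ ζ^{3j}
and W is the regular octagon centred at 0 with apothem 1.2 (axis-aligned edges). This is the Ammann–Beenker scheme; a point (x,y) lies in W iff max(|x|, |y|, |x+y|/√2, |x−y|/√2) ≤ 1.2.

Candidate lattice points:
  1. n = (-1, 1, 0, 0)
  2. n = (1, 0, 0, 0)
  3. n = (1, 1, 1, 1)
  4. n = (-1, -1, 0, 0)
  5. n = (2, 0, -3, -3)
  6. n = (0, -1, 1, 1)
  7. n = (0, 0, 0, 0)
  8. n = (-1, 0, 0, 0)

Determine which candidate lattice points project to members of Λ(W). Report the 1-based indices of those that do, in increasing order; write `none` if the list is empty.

2, 3, 4, 5, 7, 8

Internal map: ζ^{3j} for j=0..3 gives (1,0), (−√2/2,√2/2), (0,−1), (√2/2,√2/2).
candidate 1: n = (-1, 1, 0, 0) → π⊥ ≈ (-1.7071, +0.7071); max(|x|,|y|,|x±y|/√2) = 1.7071 > 1.2 ⇒ ∉ W
candidate 2: n = (1, 0, 0, 0) → π⊥ ≈ (+1.0000, +0.0000); max(|x|,|y|,|x±y|/√2) = 1.0000 ≤ 1.2 ⇒ ∈ W
candidate 3: n = (1, 1, 1, 1) → π⊥ ≈ (+1.0000, +0.4142); max(|x|,|y|,|x±y|/√2) = 1.0000 ≤ 1.2 ⇒ ∈ W
candidate 4: n = (-1, -1, 0, 0) → π⊥ ≈ (-0.2929, -0.7071); max(|x|,|y|,|x±y|/√2) = 0.7071 ≤ 1.2 ⇒ ∈ W
candidate 5: n = (2, 0, -3, -3) → π⊥ ≈ (-0.1213, +0.8787); max(|x|,|y|,|x±y|/√2) = 0.8787 ≤ 1.2 ⇒ ∈ W
candidate 6: n = (0, -1, 1, 1) → π⊥ ≈ (+1.4142, -1.0000); max(|x|,|y|,|x±y|/√2) = 1.7071 > 1.2 ⇒ ∉ W
candidate 7: n = (0, 0, 0, 0) → π⊥ ≈ (+0.0000, +0.0000); max(|x|,|y|,|x±y|/√2) = 0.0000 ≤ 1.2 ⇒ ∈ W
candidate 8: n = (-1, 0, 0, 0) → π⊥ ≈ (-1.0000, +0.0000); max(|x|,|y|,|x±y|/√2) = 1.0000 ≤ 1.2 ⇒ ∈ W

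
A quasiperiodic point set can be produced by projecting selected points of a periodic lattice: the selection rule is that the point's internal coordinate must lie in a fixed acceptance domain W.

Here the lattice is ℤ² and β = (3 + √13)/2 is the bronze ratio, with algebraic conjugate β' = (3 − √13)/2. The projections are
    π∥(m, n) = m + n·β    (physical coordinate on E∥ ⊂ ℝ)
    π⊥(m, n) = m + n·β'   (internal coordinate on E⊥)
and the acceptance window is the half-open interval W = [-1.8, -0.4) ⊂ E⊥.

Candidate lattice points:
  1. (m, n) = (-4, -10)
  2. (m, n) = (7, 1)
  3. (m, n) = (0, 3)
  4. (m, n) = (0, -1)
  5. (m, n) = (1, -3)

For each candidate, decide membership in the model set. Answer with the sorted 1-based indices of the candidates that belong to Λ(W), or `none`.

1, 3

Compute β' = (3−√13)/2 = -0.3028, so π⊥(m,n) = m -0.3028·n.
[1] lift (-4,-10): star map gives -0.9722; window check -1.8 ≤ -0.9722 < -0.4 is true → IN Λ
[2] lift (7,1): star map gives 6.6972; window check -1.8 ≤ 6.6972 < -0.4 is false → out
[3] lift (0,3): star map gives -0.9083; window check -1.8 ≤ -0.9083 < -0.4 is true → IN Λ
[4] lift (0,-1): star map gives 0.3028; window check -1.8 ≤ 0.3028 < -0.4 is false → out
[5] lift (1,-3): star map gives 1.9083; window check -1.8 ≤ 1.9083 < -0.4 is false → out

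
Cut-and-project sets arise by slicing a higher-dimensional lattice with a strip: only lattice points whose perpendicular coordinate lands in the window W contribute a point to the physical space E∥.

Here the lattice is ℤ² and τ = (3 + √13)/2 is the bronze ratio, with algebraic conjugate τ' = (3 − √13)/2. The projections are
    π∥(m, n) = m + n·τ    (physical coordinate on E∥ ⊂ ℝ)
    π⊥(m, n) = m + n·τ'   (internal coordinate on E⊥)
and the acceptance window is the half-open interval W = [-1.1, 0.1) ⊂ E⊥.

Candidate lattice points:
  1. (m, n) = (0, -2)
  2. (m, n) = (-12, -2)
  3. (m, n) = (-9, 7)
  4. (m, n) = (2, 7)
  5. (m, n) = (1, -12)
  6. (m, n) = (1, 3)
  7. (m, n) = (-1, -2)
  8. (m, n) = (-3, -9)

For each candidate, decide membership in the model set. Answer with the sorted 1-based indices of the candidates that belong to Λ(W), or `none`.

4, 6, 7, 8

τ' = (3−√13)/2 ≈ -0.3028.
#1 (0,-2): internal coord 0 + (-2)·τ' = +0.6056; +0.6056 ∉ [-1.1, 0.1) → out
#2 (-12,-2): internal coord -12 + (-2)·τ' = -11.3944; -11.3944 ∉ [-1.1, 0.1) → out
#3 (-9,7): internal coord -9 + (7)·τ' = -11.1194; -11.1194 ∉ [-1.1, 0.1) → out
#4 (2,7): internal coord 2 + (7)·τ' = -0.1194; -0.1194 ∈ [-1.1, 0.1) → IN Λ
#5 (1,-12): internal coord 1 + (-12)·τ' = +4.6333; +4.6333 ∉ [-1.1, 0.1) → out
#6 (1,3): internal coord 1 + (3)·τ' = +0.0917; +0.0917 ∈ [-1.1, 0.1) → IN Λ
#7 (-1,-2): internal coord -1 + (-2)·τ' = -0.3944; -0.3944 ∈ [-1.1, 0.1) → IN Λ
#8 (-3,-9): internal coord -3 + (-9)·τ' = -0.2750; -0.2750 ∈ [-1.1, 0.1) → IN Λ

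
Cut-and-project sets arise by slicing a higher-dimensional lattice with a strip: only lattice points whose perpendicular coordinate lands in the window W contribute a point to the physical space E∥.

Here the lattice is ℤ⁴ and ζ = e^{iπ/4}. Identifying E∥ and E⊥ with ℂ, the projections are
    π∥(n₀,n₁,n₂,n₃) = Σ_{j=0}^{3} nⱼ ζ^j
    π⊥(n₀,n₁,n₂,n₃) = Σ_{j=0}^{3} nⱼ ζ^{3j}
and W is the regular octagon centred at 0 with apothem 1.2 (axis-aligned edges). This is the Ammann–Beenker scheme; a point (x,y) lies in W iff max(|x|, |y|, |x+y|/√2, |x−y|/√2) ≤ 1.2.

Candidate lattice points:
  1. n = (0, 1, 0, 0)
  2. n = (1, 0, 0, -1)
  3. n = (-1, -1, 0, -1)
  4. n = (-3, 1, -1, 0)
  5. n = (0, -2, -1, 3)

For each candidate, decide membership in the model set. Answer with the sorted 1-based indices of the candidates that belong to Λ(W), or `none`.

Internal map: ζ^{3j} for j=0..3 gives (1,0), (−√2/2,√2/2), (0,−1), (√2/2,√2/2).
candidate 1: n = (0, 1, 0, 0) → π⊥ ≈ (-0.707107, +0.707107); max(|x|,|y|,|x±y|/√2) = 1.000000 ≤ 1.2 ⇒ ∈ W
candidate 2: n = (1, 0, 0, -1) → π⊥ ≈ (+0.292893, -0.707107); max(|x|,|y|,|x±y|/√2) = 0.707107 ≤ 1.2 ⇒ ∈ W
candidate 3: n = (-1, -1, 0, -1) → π⊥ ≈ (-1.000000, -1.414214); max(|x|,|y|,|x±y|/√2) = 1.707107 > 1.2 ⇒ ∉ W
candidate 4: n = (-3, 1, -1, 0) → π⊥ ≈ (-3.707107, +1.707107); max(|x|,|y|,|x±y|/√2) = 3.828427 > 1.2 ⇒ ∉ W
candidate 5: n = (0, -2, -1, 3) → π⊥ ≈ (+3.535534, +1.707107); max(|x|,|y|,|x±y|/√2) = 3.707107 > 1.2 ⇒ ∉ W

1, 2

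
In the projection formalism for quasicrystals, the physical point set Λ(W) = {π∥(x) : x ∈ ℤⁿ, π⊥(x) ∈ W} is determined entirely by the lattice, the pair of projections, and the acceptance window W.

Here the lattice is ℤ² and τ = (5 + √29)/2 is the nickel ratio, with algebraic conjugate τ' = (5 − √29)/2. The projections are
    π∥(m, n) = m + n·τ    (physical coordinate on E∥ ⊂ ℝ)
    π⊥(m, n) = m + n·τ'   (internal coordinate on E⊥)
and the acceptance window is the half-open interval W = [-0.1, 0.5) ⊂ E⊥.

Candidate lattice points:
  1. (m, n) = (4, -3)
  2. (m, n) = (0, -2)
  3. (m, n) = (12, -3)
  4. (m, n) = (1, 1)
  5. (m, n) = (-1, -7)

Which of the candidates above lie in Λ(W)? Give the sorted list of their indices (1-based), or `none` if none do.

2, 5

Compute τ' = (5−√29)/2 = -0.19258, so π⊥(m,n) = m -0.19258·n.
#1 (4,-3): internal coord 4 + (-3)·τ' = +4.57775; +4.57775 ∉ [-0.1, 0.5) → out
#2 (0,-2): internal coord 0 + (-2)·τ' = +0.38516; +0.38516 ∈ [-0.1, 0.5) → IN Λ
#3 (12,-3): internal coord 12 + (-3)·τ' = +12.57775; +12.57775 ∉ [-0.1, 0.5) → out
#4 (1,1): internal coord 1 + (1)·τ' = +0.80742; +0.80742 ∉ [-0.1, 0.5) → out
#5 (-1,-7): internal coord -1 + (-7)·τ' = +0.34808; +0.34808 ∈ [-0.1, 0.5) → IN Λ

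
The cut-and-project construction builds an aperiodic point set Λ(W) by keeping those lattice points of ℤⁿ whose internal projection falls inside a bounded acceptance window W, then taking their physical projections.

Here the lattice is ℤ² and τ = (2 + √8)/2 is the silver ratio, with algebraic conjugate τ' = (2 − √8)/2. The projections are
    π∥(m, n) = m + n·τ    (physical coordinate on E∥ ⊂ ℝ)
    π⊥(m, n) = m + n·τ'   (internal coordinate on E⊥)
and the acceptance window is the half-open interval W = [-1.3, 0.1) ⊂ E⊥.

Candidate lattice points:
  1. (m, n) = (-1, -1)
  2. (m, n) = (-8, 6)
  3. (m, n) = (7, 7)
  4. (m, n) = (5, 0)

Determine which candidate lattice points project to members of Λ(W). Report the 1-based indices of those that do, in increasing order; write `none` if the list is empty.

τ' = (2−√8)/2 ≈ -0.414214.
candidate 1: (m,n)=(-1,-1) → π∥ = -1-1·τ ≈ -3.414214, π⊥ = -1-1·τ' ≈ -0.585786 ∈ [-1.3, 0.1) ⇒ IN Λ
candidate 2: (m,n)=(-8,6) → π∥ = -8+6·τ ≈ 6.485281, π⊥ = -8+6·τ' ≈ -10.485281 ∉ [-1.3, 0.1) ⇒ out
candidate 3: (m,n)=(7,7) → π∥ = 7+7·τ ≈ 23.899495, π⊥ = 7+7·τ' ≈ 4.100505 ∉ [-1.3, 0.1) ⇒ out
candidate 4: (m,n)=(5,0) → π∥ = 5+0·τ ≈ 5.000000, π⊥ = 5+0·τ' ≈ 5.000000 ∉ [-1.3, 0.1) ⇒ out

1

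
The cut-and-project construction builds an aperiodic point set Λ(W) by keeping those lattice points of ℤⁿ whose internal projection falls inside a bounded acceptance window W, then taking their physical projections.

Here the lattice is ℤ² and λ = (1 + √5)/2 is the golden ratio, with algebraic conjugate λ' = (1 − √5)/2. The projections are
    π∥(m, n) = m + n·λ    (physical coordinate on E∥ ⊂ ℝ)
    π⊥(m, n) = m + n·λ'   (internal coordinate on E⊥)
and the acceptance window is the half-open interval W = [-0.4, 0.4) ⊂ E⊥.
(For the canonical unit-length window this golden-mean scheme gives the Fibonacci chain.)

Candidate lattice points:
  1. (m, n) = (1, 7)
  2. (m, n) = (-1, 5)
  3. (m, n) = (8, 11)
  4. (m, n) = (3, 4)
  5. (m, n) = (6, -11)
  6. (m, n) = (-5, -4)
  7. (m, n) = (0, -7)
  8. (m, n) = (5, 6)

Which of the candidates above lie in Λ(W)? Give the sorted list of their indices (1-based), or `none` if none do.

Numerically λ ≈ 1.618034 and λ' = −1/λ ≈ -0.618034.
[1] lift (1,7): star map gives -3.326238; window check -0.4 ≤ -3.326238 < 0.4 is false → out
[2] lift (-1,5): star map gives -4.090170; window check -0.4 ≤ -4.090170 < 0.4 is false → out
[3] lift (8,11): star map gives 1.201626; window check -0.4 ≤ 1.201626 < 0.4 is false → out
[4] lift (3,4): star map gives 0.527864; window check -0.4 ≤ 0.527864 < 0.4 is false → out
[5] lift (6,-11): star map gives 12.798374; window check -0.4 ≤ 12.798374 < 0.4 is false → out
[6] lift (-5,-4): star map gives -2.527864; window check -0.4 ≤ -2.527864 < 0.4 is false → out
[7] lift (0,-7): star map gives 4.326238; window check -0.4 ≤ 4.326238 < 0.4 is false → out
[8] lift (5,6): star map gives 1.291796; window check -0.4 ≤ 1.291796 < 0.4 is false → out

none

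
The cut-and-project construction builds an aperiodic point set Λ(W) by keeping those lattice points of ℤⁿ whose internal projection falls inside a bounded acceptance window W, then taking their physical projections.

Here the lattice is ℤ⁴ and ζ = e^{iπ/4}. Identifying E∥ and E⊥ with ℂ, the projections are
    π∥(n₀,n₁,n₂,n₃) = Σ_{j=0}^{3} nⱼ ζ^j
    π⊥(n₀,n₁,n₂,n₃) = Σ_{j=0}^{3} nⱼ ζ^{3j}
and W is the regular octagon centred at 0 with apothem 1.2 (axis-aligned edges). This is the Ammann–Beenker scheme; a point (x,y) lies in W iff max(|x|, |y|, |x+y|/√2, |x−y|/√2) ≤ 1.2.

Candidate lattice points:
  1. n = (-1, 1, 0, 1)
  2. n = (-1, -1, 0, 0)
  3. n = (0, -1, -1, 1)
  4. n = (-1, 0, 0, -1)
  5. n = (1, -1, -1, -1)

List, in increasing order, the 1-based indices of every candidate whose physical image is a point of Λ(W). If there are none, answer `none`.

π⊥(n) = n₀ + n₁ζ³ + n₂ζ⁶ + n₃ζ⁹ where ζ = e^{iπ/4}.
#1 (-1, 1, 0, 1): internal (-1.0000, 1.4142); octagon support 1.7071 vs apothem 1.2 → ∉ W
#2 (-1, -1, 0, 0): internal (-0.2929, -0.7071); octagon support 0.7071 vs apothem 1.2 → ∈ W
#3 (0, -1, -1, 1): internal (1.4142, 1.0000); octagon support 1.7071 vs apothem 1.2 → ∉ W
#4 (-1, 0, 0, -1): internal (-1.7071, -0.7071); octagon support 1.7071 vs apothem 1.2 → ∉ W
#5 (1, -1, -1, -1): internal (1.0000, -0.4142); octagon support 1.0000 vs apothem 1.2 → ∈ W

2, 5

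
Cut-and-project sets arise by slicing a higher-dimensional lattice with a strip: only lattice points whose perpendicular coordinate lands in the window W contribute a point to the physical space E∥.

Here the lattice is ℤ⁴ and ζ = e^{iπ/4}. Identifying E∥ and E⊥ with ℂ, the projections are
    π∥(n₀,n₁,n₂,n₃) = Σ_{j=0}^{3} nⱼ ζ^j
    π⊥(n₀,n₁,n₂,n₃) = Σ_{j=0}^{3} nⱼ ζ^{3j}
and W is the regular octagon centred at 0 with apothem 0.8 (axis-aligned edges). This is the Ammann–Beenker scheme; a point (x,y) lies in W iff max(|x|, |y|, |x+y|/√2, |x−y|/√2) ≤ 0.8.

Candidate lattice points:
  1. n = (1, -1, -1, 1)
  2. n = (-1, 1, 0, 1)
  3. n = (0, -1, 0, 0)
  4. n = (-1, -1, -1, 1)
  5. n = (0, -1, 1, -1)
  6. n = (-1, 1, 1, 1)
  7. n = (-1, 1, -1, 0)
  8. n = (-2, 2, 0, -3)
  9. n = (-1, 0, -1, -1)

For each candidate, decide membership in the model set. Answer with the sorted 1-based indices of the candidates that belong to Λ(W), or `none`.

none

π⊥(n) = n₀ + n₁ζ³ + n₂ζ⁶ + n₃ζ⁹ where ζ = e^{iπ/4}.
candidate 1: n = (1, -1, -1, 1) → π⊥ ≈ (+2.4142, +1.0000); max(|x|,|y|,|x±y|/√2) = 2.4142 > 0.8 ⇒ ∉ W
candidate 2: n = (-1, 1, 0, 1) → π⊥ ≈ (-1.0000, +1.4142); max(|x|,|y|,|x±y|/√2) = 1.7071 > 0.8 ⇒ ∉ W
candidate 3: n = (0, -1, 0, 0) → π⊥ ≈ (+0.7071, -0.7071); max(|x|,|y|,|x±y|/√2) = 1.0000 > 0.8 ⇒ ∉ W
candidate 4: n = (-1, -1, -1, 1) → π⊥ ≈ (+0.4142, +1.0000); max(|x|,|y|,|x±y|/√2) = 1.0000 > 0.8 ⇒ ∉ W
candidate 5: n = (0, -1, 1, -1) → π⊥ ≈ (+0.0000, -2.4142); max(|x|,|y|,|x±y|/√2) = 2.4142 > 0.8 ⇒ ∉ W
candidate 6: n = (-1, 1, 1, 1) → π⊥ ≈ (-1.0000, +0.4142); max(|x|,|y|,|x±y|/√2) = 1.0000 > 0.8 ⇒ ∉ W
candidate 7: n = (-1, 1, -1, 0) → π⊥ ≈ (-1.7071, +1.7071); max(|x|,|y|,|x±y|/√2) = 2.4142 > 0.8 ⇒ ∉ W
candidate 8: n = (-2, 2, 0, -3) → π⊥ ≈ (-5.5355, -0.7071); max(|x|,|y|,|x±y|/√2) = 5.5355 > 0.8 ⇒ ∉ W
candidate 9: n = (-1, 0, -1, -1) → π⊥ ≈ (-1.7071, +0.2929); max(|x|,|y|,|x±y|/√2) = 1.7071 > 0.8 ⇒ ∉ W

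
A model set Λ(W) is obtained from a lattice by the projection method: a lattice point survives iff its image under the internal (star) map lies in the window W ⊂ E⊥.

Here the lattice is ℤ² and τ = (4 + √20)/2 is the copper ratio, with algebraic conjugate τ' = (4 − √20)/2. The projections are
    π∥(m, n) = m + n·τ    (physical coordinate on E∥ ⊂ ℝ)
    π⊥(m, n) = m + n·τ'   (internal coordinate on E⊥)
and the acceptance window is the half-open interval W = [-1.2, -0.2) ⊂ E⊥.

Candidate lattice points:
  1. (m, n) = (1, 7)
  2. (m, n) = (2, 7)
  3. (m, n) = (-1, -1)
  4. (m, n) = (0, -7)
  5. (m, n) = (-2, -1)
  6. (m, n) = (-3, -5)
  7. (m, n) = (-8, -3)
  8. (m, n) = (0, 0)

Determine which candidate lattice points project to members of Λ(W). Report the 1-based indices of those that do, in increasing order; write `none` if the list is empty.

1, 3

τ' = (4−√20)/2 ≈ -0.236068.
candidate 1: (m,n)=(1,7) → π∥ = 1+7·τ ≈ 30.652476, π⊥ = 1+7·τ' ≈ -0.652476 ∈ [-1.2, -0.2) ⇒ IN Λ
candidate 2: (m,n)=(2,7) → π∥ = 2+7·τ ≈ 31.652476, π⊥ = 2+7·τ' ≈ 0.347524 ∉ [-1.2, -0.2) ⇒ out
candidate 3: (m,n)=(-1,-1) → π∥ = -1-1·τ ≈ -5.236068, π⊥ = -1-1·τ' ≈ -0.763932 ∈ [-1.2, -0.2) ⇒ IN Λ
candidate 4: (m,n)=(0,-7) → π∥ = 0-7·τ ≈ -29.652476, π⊥ = 0-7·τ' ≈ 1.652476 ∉ [-1.2, -0.2) ⇒ out
candidate 5: (m,n)=(-2,-1) → π∥ = -2-1·τ ≈ -6.236068, π⊥ = -2-1·τ' ≈ -1.763932 ∉ [-1.2, -0.2) ⇒ out
candidate 6: (m,n)=(-3,-5) → π∥ = -3-5·τ ≈ -24.180340, π⊥ = -3-5·τ' ≈ -1.819660 ∉ [-1.2, -0.2) ⇒ out
candidate 7: (m,n)=(-8,-3) → π∥ = -8-3·τ ≈ -20.708204, π⊥ = -8-3·τ' ≈ -7.291796 ∉ [-1.2, -0.2) ⇒ out
candidate 8: (m,n)=(0,0) → π∥ = 0+0·τ ≈ 0.000000, π⊥ = 0+0·τ' ≈ 0.000000 ∉ [-1.2, -0.2) ⇒ out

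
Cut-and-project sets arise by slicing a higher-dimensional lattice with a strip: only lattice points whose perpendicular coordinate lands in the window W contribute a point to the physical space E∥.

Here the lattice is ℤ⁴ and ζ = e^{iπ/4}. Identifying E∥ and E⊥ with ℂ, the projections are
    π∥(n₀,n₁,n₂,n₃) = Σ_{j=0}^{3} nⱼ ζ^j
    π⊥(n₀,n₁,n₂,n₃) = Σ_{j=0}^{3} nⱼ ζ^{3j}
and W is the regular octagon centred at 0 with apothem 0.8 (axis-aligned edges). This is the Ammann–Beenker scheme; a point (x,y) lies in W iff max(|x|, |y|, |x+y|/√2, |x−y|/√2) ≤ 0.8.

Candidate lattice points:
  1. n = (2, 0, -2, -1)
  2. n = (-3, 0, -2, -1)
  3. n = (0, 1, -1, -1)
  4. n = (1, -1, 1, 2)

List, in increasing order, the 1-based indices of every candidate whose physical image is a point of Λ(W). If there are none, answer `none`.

none

π⊥(n) = n₀ + n₁ζ³ + n₂ζ⁶ + n₃ζ⁹ where ζ = e^{iπ/4}.
#1 (2, 0, -2, -1): internal (1.2929, 1.2929); octagon support 1.8284 vs apothem 0.8 → ∉ W
#2 (-3, 0, -2, -1): internal (-3.7071, 1.2929); octagon support 3.7071 vs apothem 0.8 → ∉ W
#3 (0, 1, -1, -1): internal (-1.4142, 1.0000); octagon support 1.7071 vs apothem 0.8 → ∉ W
#4 (1, -1, 1, 2): internal (3.1213, -0.2929); octagon support 3.1213 vs apothem 0.8 → ∉ W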